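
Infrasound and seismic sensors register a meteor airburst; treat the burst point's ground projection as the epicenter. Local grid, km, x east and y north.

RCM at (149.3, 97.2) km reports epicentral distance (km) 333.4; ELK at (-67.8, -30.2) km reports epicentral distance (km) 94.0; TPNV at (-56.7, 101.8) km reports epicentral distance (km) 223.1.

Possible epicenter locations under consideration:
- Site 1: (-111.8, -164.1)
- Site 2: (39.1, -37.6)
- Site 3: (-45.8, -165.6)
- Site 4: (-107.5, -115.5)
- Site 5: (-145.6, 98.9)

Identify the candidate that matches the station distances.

For each candidate, compare |candidate − station| to the reported distance:
Site 1: residuals RCM 36.0, ELK 46.9, TPNV 48.4 → max 48.4 km
Site 2: residuals RCM 159.3, ELK 13.2, TPNV 54.0 → max 159.3 km
Site 3: residuals RCM 6.1, ELK 43.2, TPNV 44.5 → max 44.5 km
Site 4: residuals RCM 0.0, ELK 0.1, TPNV 0.1 → max 0.1 km
Site 5: residuals RCM 38.5, ELK 56.7, TPNV 134.2 → max 134.2 km
Only Site 4 has all residuals ≈ 0.

Site 4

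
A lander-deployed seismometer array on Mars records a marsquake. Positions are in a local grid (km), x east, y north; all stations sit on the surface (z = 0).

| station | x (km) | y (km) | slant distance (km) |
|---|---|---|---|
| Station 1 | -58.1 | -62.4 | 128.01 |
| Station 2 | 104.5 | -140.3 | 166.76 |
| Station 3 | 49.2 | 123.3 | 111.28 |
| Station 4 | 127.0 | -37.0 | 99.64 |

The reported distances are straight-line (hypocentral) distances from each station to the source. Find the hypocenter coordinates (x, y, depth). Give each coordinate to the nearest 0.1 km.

Each station gives a sphere (x−x_i)² + (y−y_i)² + z² = d_i² (stations at z=0).
Subtracting the Station 1 sphere from Station 2 and Station 3: z² cancels, leaving linear equations in x and y:
325.2 x − 155.8 y = 11912.63
214.6 x + 371.4 y = 14357.48
Solving: x ≈ 43.195, y ≈ 13.699 km (keep extra digits for the depth step; rounded: 43.2, 13.7).
Then from the Station 1 sphere: z² = 128.01² − (x + 58.1)² − (y + 62.4)² with x = 43.195, y = 13.699, so z ≈ 18.298 ≈ 18.3 km.
Check against Station 4 (with the unrounded solution): distance 99.64 ≈ 99.64 km. ✓

x ≈ 43.2 km, y ≈ 13.7 km, depth ≈ 18.3 km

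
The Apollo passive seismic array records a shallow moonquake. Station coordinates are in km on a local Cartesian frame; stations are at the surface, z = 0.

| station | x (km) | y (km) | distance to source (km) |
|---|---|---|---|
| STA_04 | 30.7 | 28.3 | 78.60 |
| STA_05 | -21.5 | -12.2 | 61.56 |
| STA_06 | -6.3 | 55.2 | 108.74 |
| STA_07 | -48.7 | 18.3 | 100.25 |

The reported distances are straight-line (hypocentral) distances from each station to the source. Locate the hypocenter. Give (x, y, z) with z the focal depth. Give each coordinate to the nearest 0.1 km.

x ≈ 24.2 km, y ≈ -46.7 km, depth ≈ 22.6 km

Each station gives a sphere (x−x_i)² + (y−y_i)² + z² = d_i² (stations at z=0).
Subtracting the STA_04 sphere from STA_05 and STA_06: z² cancels, leaving linear equations in x and y:
-104.4 x − 81.0 y = 1256.04
-74.0 x + 53.8 y = -4303.08
Solving: x ≈ 24.200, y ≈ -46.697 km (keep extra digits for the depth step; rounded: 24.2, -46.7).
Then from the STA_04 sphere: z² = 78.60² − (x − 30.7)² − (y − 28.3)² with x = 24.200, y = -46.697, so z ≈ 22.609 ≈ 22.6 km.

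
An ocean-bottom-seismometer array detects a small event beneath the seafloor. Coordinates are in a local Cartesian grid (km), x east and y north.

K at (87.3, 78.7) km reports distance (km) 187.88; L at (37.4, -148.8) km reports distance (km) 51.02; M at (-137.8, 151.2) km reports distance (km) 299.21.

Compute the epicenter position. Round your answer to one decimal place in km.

26.3 km east, -99.0 km north

Circle about each station: (x − 87.3)² + (y − 78.7)² = 187.88²; (x − 37.4)² + (y + 148.8)² = 51.02²; (x + 137.8)² + (y − 151.2)² = 299.21².
Subtracting pairs of circle equations eliminates x²+y² and gives linear equations (the radical axes):
-99.8 x − 455.0 y = 42421.07
-450.2 x + 145.0 y = -26192.43
Solving the 2×2 system: x ≈ 26.3, y ≈ -99.0 km.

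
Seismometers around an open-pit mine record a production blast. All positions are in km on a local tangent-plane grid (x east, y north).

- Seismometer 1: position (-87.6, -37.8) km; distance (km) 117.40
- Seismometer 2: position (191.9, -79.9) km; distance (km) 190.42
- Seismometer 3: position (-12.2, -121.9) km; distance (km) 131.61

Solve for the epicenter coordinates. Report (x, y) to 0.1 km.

Circle about each station: (x + 87.6)² + (y + 37.8)² = 117.40²; (x − 191.9)² + (y + 79.9)² = 190.42²; (x + 12.2)² + (y + 121.9)² = 131.61².
Subtracting pairs of circle equations eliminates x²+y² and gives linear equations (the radical axes):
559.0 x − 84.2 y = 11630.00
150.8 x − 168.2 y = 2367.42
Solving the 2×2 system: x ≈ 21.6, y ≈ 5.3 km.

x ≈ 21.6 km, y ≈ 5.3 km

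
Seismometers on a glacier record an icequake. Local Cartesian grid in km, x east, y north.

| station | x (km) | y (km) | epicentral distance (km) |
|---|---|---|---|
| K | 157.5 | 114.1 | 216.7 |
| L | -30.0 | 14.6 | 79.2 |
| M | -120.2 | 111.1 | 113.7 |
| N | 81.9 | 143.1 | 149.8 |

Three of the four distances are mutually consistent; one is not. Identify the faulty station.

Solve using three stations at a time. Using K, L, N (subtract circle equations pairwise → linear system) gives (x, y) ≈ (-57.7, 88.8).
Distances from that point to each station vs reported:
  K: calculated 216.7 vs reported 216.7 → residual 0.0 km
  L: calculated 79.2 vs reported 79.2 → residual 0.0 km
  M: calculated 66.3 vs reported 113.7 → residual 47.4 km
  N: calculated 149.8 vs reported 149.8 → residual 0.0 km
K, L, N are mutually consistent (residuals ≈ 0); M is off by 47.4 km.

M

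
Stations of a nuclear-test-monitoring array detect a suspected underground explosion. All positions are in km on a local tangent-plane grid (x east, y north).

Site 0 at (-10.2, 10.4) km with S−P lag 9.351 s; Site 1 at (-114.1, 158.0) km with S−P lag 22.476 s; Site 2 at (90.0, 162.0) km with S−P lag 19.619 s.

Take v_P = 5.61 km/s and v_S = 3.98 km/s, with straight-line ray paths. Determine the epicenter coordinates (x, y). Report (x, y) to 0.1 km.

Distance from S−P lag: d = Δt · v_P v_S / (v_P − v_S) = Δt · (5.61·3.98)/(5.61−3.98) ≈ 13.6980·Δt.
So d_Site 0 = 128.09, d_Site 1 = 307.88, d_Site 2 = 268.74 km.
Circle about each station: (x + 10.2)² + (y − 10.4)² = 128.09²; (x + 114.1)² + (y − 158.0)² = 307.88²; (x − 90.0)² + (y − 162.0)² = 268.74².
Subtracting the Site 0 equation from the Site 1 and Site 2 equations removes the quadratic terms:
-207.8 x + 295.2 y = -40612.44
200.4 x + 303.2 y = -21682.34
Solving the 2×2 system: x ≈ 48.4, y ≈ -103.5 km.

48.4 km east, -103.5 km north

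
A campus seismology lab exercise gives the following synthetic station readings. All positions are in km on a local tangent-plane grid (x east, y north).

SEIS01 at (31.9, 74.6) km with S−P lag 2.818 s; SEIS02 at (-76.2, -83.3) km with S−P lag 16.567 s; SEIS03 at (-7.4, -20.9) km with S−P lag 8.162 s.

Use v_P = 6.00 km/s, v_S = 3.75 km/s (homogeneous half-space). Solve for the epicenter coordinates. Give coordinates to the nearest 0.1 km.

x ≈ 8.3 km, y ≈ 59.2 km

Distance from S−P lag: d = Δt · v_P v_S / (v_P − v_S) = Δt · (6.00·3.75)/(6.00−3.75) ≈ 10.0000·Δt.
So d_SEIS01 = 28.18, d_SEIS02 = 165.67, d_SEIS03 = 81.62 km.
Circle about each station: (x − 31.9)² + (y − 74.6)² = 28.18²; (x + 76.2)² + (y + 83.3)² = 165.67²; (x + 7.4)² + (y + 20.9)² = 81.62².
Subtracting the SEIS01 equation from the SEIS02 and SEIS03 equations removes the quadratic terms:
-216.2 x − 315.8 y = -20489.88
-78.6 x − 191.0 y = -11958.91
Solving the 2×2 system: x ≈ 8.3, y ≈ 59.2 km.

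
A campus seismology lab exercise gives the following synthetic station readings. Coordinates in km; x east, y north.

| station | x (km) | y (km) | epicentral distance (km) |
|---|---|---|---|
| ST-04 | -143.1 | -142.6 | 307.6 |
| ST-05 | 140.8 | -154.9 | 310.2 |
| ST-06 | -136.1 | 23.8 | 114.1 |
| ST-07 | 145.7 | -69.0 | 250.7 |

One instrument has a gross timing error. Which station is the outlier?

Solve using three stations at a time. Using ST-05, ST-06, ST-07 (subtract circle equations pairwise → linear system) gives (x, y) ≈ (-45.5, 93.1).
Distances from that point to each station vs reported:
  ST-04: calculated 255.1 vs reported 307.6 → residual 52.5 km
  ST-05: calculated 310.2 vs reported 310.2 → residual 0.0 km
  ST-06: calculated 114.0 vs reported 114.1 → residual 0.1 km
  ST-07: calculated 250.7 vs reported 250.7 → residual 0.0 km
ST-05, ST-06, ST-07 are mutually consistent (residuals ≈ 0); ST-04 is off by 52.5 km.

ST-04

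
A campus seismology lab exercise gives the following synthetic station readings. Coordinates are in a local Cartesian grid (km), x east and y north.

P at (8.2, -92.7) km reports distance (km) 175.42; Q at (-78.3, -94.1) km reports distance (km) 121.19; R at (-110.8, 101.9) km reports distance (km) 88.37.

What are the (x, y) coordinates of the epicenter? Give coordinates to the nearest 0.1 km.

Circle about each station: (x − 8.2)² + (y + 92.7)² = 175.42²; (x + 78.3)² + (y + 94.1)² = 121.19²; (x + 110.8)² + (y − 101.9)² = 88.37².
Subtracting the P equation from the Q and R equations removes the quadratic terms:
-173.0 x − 2.8 y = 22410.33
-238.0 x + 389.2 y = 36962.64
Solving the 2×2 system: x ≈ -129.8, y ≈ 15.6 km.

(-129.8, 15.6)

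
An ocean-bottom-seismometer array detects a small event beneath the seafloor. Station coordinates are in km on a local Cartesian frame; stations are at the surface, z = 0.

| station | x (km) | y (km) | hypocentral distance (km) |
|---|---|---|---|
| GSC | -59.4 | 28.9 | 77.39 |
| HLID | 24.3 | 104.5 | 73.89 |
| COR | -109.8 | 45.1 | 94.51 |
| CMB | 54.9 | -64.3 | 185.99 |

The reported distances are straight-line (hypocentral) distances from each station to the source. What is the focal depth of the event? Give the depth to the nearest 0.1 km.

Each station gives a sphere (x−x_i)² + (y−y_i)² + z² = d_i² (stations at z=0).
Subtracting the GSC sphere from HLID and COR: z² cancels, leaving linear equations in x and y:
167.4 x + 151.2 y = 7676.65
-100.8 x + 32.4 y = 6783.55
Solving: x ≈ -37.598, y ≈ 92.398 km (keep extra digits for the depth step; rounded: -37.6, 92.4).
Then from the GSC sphere: z² = 77.39² − (x + 59.4)² − (y − 28.9)² with x = -37.598, y = 92.398, so z ≈ 38.495 ≈ 38.5 km.

z ≈ 38.5 km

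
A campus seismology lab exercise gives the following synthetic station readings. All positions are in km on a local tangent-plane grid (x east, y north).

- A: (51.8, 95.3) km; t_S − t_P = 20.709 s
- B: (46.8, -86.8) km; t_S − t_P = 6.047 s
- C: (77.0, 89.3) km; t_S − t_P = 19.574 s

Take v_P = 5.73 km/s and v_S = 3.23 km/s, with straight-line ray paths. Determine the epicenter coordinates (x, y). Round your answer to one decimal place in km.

Distance from S−P lag: d = Δt · v_P v_S / (v_P − v_S) = Δt · (5.73·3.23)/(5.73−3.23) ≈ 7.4032·Δt.
So d_A = 153.31, d_B = 44.77, d_C = 144.91 km.
Circle about each station: (x − 51.8)² + (y − 95.3)² = 153.31²; (x − 46.8)² + (y + 86.8)² = 44.77²; (x − 77.0)² + (y − 89.3)² = 144.91².
Subtracting the A equation from the B and C equations removes the quadratic terms:
-10.0 x − 364.2 y = 19458.75
50.4 x − 12.0 y = 4643.21
Solving the 2×2 system: x ≈ 78.9, y ≈ -55.6 km.

78.9 km east, -55.6 km north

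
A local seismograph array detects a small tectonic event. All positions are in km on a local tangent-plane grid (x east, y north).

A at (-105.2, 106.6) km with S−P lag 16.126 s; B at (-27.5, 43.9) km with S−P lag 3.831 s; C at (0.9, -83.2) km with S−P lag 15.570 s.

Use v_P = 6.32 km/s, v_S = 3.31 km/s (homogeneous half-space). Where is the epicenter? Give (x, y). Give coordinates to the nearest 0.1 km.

-35.8 km east, 18.6 km north

Distance from S−P lag: d = Δt · v_P v_S / (v_P − v_S) = Δt · (6.32·3.31)/(6.32−3.31) ≈ 6.9499·Δt.
So d_A = 112.07, d_B = 26.63, d_C = 108.21 km.
Circle about each station: (x + 105.2)² + (y − 106.6)² = 112.07²; (x + 27.5)² + (y − 43.9)² = 26.63²; (x − 0.9)² + (y + 83.2)² = 108.21².
Subtracting the A equation from the B and C equations removes the quadratic terms:
155.4 x − 125.4 y = -7896.61
212.2 x − 379.6 y = -14657.27
Solving the 2×2 system: x ≈ -35.8, y ≈ 18.6 km.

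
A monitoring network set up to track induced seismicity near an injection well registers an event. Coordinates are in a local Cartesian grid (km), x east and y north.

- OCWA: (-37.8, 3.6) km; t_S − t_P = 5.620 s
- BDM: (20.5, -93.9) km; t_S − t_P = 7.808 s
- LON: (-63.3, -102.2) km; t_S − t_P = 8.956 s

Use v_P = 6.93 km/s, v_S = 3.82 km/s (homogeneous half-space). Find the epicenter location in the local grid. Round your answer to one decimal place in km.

Distance from S−P lag: d = Δt · v_P v_S / (v_P − v_S) = Δt · (6.93·3.82)/(6.93−3.82) ≈ 8.5121·Δt.
So d_OCWA = 47.84, d_BDM = 66.46, d_LON = 76.23 km.
Circle about each station: (x + 37.8)² + (y − 3.6)² = 47.84²; (x − 20.5)² + (y + 93.9)² = 66.46²; (x + 63.3)² + (y + 102.2)² = 76.23².
Subtracting pairs of circle equations eliminates x²+y² and gives linear equations (the radical axes):
116.6 x − 195.0 y = 5667.39
-51.0 x − 211.6 y = 9487.58
Solving the 2×2 system: x ≈ -18.8, y ≈ -40.3 km.

x ≈ -18.8 km, y ≈ -40.3 km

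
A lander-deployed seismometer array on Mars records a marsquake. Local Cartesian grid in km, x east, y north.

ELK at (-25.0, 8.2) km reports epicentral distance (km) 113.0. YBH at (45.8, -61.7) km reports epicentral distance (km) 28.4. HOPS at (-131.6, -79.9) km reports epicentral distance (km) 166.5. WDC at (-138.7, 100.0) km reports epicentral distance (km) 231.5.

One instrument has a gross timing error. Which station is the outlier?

Solve using three stations at a time. Using ELK, YBH, HOPS (subtract circle equations pairwise → linear system) gives (x, y) ≈ (34.7, -87.7).
Distances from that point to each station vs reported:
  ELK: calculated 113.0 vs reported 113.0 → residual 0.0 km
  YBH: calculated 28.3 vs reported 28.4 → residual 0.1 km
  HOPS: calculated 166.5 vs reported 166.5 → residual 0.0 km
  WDC: calculated 255.5 vs reported 231.5 → residual 24.0 km
ELK, YBH, HOPS are mutually consistent (residuals ≈ 0); WDC is off by 24.0 km.

WDC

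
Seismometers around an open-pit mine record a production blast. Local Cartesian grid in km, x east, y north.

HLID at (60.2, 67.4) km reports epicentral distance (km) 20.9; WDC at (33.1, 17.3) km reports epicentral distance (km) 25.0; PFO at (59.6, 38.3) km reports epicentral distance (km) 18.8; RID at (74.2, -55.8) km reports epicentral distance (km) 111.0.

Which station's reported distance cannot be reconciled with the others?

WDC

Solve using three stations at a time. Using HLID, PFO, RID (subtract circle equations pairwise → linear system) gives (x, y) ≈ (46.6, 51.7).
Distances from that point to each station vs reported:
  HLID: calculated 20.8 vs reported 20.9 → residual 0.1 km
  WDC: calculated 37.0 vs reported 25.0 → residual 12.0 km
  PFO: calculated 18.7 vs reported 18.8 → residual 0.1 km
  RID: calculated 111.0 vs reported 111.0 → residual 0.0 km
HLID, PFO, RID are mutually consistent (residuals ≈ 0); WDC is off by 12.0 km.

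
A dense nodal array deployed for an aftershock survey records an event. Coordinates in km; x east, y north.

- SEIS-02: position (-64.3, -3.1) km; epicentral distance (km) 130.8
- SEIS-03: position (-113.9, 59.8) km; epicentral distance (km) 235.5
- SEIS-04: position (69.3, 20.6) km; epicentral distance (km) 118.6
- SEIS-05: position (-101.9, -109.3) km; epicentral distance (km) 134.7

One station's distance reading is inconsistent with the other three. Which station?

SEIS-03

Solve using three stations at a time. Using SEIS-02, SEIS-04, SEIS-05 (subtract circle equations pairwise → linear system) gives (x, y) ≈ (31.8, -92.0).
Distances from that point to each station vs reported:
  SEIS-02: calculated 130.9 vs reported 130.8 → residual 0.1 km
  SEIS-03: calculated 210.4 vs reported 235.5 → residual 25.1 km
  SEIS-04: calculated 118.7 vs reported 118.6 → residual 0.1 km
  SEIS-05: calculated 134.8 vs reported 134.7 → residual 0.1 km
SEIS-02, SEIS-04, SEIS-05 are mutually consistent (residuals ≈ 0); SEIS-03 is off by 25.1 km.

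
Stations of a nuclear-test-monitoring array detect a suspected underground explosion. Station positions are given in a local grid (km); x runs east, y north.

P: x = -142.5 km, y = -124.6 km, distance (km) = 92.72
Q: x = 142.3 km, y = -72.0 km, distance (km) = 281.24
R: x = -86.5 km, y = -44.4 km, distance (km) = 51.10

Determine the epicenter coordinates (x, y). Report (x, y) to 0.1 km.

-136.1 km east, -32.1 km north

Circle about each station: (x + 142.5)² + (y + 124.6)² = 92.72²; (x − 142.3)² + (y + 72.0)² = 281.24²; (x + 86.5)² + (y + 44.4)² = 51.10².
Subtracting pairs of circle equations eliminates x²+y² and gives linear equations (the radical axes):
569.6 x + 105.2 y = -80897.06
112.0 x + 160.4 y = -20392.01
Solving the 2×2 system: x ≈ -136.1, y ≈ -32.1 km.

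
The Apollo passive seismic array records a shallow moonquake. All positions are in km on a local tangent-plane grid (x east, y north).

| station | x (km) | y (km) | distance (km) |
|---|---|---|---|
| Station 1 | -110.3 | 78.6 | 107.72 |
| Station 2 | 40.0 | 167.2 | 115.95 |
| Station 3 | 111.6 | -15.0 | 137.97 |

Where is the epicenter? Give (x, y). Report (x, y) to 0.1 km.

Circle about each station: (x + 110.3)² + (y − 78.6)² = 107.72²; (x − 40.0)² + (y − 167.2)² = 115.95²; (x − 111.6)² + (y + 15.0)² = 137.97².
Subtracting the Station 1 equation from the Station 2 and Station 3 equations removes the quadratic terms:
300.6 x + 177.2 y = 9370.99
443.8 x − 187.2 y = -13096.61
Solving the 2×2 system: x ≈ -4.2, y ≈ 60.0 km.

-4.2 km east, 60.0 km north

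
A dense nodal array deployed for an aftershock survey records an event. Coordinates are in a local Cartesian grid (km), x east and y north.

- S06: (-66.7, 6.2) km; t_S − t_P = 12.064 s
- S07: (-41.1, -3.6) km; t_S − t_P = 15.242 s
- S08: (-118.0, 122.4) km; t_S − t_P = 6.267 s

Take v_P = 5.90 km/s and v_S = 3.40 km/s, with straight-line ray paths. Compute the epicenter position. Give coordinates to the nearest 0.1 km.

(-134.8, 75.0)

Distance from S−P lag: d = Δt · v_P v_S / (v_P − v_S) = Δt · (5.90·3.40)/(5.90−3.40) ≈ 8.0240·Δt.
So d_S06 = 96.80, d_S07 = 122.30, d_S08 = 50.29 km.
Circle about each station: (x + 66.7)² + (y − 6.2)² = 96.80²; (x + 41.1)² + (y + 3.6)² = 122.30²; (x + 118.0)² + (y − 122.4)² = 50.29².
Subtracting pairs of circle equations eliminates x²+y² and gives linear equations (the radical axes):
51.2 x − 19.6 y = -8372.21
-102.6 x + 232.4 y = 31259.59
Solving the 2×2 system: x ≈ -134.8, y ≈ 75.0 km.
Check against S06 (with the unrounded x, y): √((x + 66.7)²+(y − 6.2)²) = 96.81 ≈ 96.80 km. ✓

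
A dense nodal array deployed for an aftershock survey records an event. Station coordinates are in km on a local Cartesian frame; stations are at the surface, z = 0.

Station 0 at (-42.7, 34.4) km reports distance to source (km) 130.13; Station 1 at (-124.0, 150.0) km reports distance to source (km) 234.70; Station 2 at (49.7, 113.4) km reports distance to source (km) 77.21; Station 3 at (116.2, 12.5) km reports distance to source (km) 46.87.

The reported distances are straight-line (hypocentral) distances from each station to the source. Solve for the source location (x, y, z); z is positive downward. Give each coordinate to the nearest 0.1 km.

(86.3, 46.5, 12.1)

Each station gives a sphere (x−x_i)² + (y−y_i)² + z² = d_i² (stations at z=0).
Subtracting the Station 0 sphere from Station 1 and Station 2: z² cancels, leaving linear equations in x and y:
-162.6 x + 231.2 y = -3280.92
184.8 x + 158.0 y = 23295.43
Solving: x ≈ 86.299, y ≈ 46.502 km (keep extra digits for the depth step; rounded: 86.3, 46.5).
Then from the Station 0 sphere: z² = 130.13² − (x + 42.7)² − (y − 34.4)² with x = 86.299, y = 46.502, so z ≈ 12.109 ≈ 12.1 km.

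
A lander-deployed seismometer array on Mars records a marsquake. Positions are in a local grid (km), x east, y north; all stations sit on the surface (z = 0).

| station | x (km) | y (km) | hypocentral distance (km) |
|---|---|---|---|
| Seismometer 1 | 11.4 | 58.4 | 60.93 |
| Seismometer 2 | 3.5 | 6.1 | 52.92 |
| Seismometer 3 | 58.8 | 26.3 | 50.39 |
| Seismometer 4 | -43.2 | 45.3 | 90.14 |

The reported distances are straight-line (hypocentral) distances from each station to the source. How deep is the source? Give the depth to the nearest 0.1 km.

42.3 km

Each station gives a sphere (x−x_i)² + (y−y_i)² + z² = d_i² (stations at z=0).
Subtracting the Seismometer 1 sphere from Seismometer 2 and Seismometer 3: z² cancels, leaving linear equations in x and y:
-15.8 x − 104.6 y = -2579.12
94.8 x − 64.2 y = 1781.92
Solving: x ≈ 32.201, y ≈ 19.793 km (keep extra digits for the depth step; rounded: 32.2, 19.8).
Then from the Seismometer 1 sphere: z² = 60.93² − (x − 11.4)² − (y − 58.4)² with x = 32.201, y = 19.793, so z ≈ 42.300 ≈ 42.3 km.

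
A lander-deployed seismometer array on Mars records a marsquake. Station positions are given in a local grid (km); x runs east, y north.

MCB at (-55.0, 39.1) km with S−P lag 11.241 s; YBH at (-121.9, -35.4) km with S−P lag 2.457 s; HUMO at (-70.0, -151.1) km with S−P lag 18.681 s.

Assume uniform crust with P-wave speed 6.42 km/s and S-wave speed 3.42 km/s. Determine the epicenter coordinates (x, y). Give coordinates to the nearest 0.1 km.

Distance from S−P lag: d = Δt · v_P v_S / (v_P − v_S) = Δt · (6.42·3.42)/(6.42−3.42) ≈ 7.3188·Δt.
So d_MCB = 82.27, d_YBH = 17.98, d_HUMO = 136.72 km.
Circle about each station: (x + 55.0)² + (y − 39.1)² = 82.27²; (x + 121.9)² + (y + 35.4)² = 17.98²; (x + 70.0)² + (y + 151.1)² = 136.72².
Subtracting pairs of circle equations eliminates x²+y² and gives linear equations (the radical axes):
-133.8 x − 149.0 y = 18004.03
-30.0 x − 380.4 y = 11253.39
Solving the 2×2 system: x ≈ -111.4, y ≈ -20.8 km.

x ≈ -111.4 km, y ≈ -20.8 km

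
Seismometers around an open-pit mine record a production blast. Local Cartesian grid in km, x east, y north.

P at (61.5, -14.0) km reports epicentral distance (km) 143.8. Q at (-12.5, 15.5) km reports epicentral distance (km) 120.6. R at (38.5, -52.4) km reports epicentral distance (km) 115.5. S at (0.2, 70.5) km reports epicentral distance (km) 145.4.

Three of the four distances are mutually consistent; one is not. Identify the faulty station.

Solve using three stations at a time. Using P, R, S (subtract circle equations pairwise → linear system) gives (x, y) ≈ (-77.0, -52.7).
Distances from that point to each station vs reported:
  P: calculated 143.8 vs reported 143.8 → residual 0.0 km
  Q: calculated 93.8 vs reported 120.6 → residual 26.8 km
  R: calculated 115.5 vs reported 115.5 → residual 0.0 km
  S: calculated 145.4 vs reported 145.4 → residual 0.0 km
P, R, S are mutually consistent (residuals ≈ 0); Q is off by 26.8 km.

Q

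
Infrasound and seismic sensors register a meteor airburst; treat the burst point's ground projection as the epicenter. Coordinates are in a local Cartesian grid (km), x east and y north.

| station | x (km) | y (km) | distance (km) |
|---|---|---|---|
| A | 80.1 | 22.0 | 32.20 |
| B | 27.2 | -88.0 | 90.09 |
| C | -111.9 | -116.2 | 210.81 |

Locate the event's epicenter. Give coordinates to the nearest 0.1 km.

69.2 km east, -8.3 km north

Circle about each station: (x − 80.1)² + (y − 22.0)² = 32.20²; (x − 27.2)² + (y + 88.0)² = 90.09²; (x + 111.9)² + (y + 116.2)² = 210.81².
Subtracting the A equation from the B and C equations removes the quadratic terms:
-105.8 x − 220.0 y = -5495.54
-384.0 x − 276.4 y = -24279.98
Solving the 2×2 system: x ≈ 69.2, y ≈ -8.3 km.
Check against A (with the unrounded x, y): √((x − 80.1)²+(y − 22.0)²) = 32.20 ≈ 32.20 km. ✓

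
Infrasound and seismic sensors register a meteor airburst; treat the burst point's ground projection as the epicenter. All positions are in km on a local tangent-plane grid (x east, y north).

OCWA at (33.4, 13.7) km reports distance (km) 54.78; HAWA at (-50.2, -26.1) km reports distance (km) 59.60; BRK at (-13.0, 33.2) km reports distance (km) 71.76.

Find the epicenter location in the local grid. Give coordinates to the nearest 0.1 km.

x ≈ 8.7 km, y ≈ -35.2 km

Circle about each station: (x − 33.4)² + (y − 13.7)² = 54.78²; (x + 50.2)² + (y + 26.1)² = 59.60²; (x + 13.0)² + (y − 33.2)² = 71.76².
Subtracting the OCWA equation from the HAWA and BRK equations removes the quadratic terms:
-167.2 x − 79.6 y = 1346.69
-92.8 x + 39.0 y = -2180.66
Solving the 2×2 system: x ≈ 8.7, y ≈ -35.2 km.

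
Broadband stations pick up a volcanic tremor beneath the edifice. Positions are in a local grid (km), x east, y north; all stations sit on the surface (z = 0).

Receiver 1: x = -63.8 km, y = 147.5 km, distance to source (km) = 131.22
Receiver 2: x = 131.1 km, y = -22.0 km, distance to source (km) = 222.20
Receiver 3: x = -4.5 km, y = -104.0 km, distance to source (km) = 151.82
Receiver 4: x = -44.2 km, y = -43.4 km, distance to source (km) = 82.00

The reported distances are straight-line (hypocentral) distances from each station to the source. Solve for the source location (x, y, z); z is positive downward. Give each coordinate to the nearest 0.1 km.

x ≈ -84.8 km, y ≈ 21.4 km, depth ≈ 29.6 km

Each station gives a sphere (x−x_i)² + (y−y_i)² + z² = d_i² (stations at z=0).
Subtracting the Receiver 1 sphere from Receiver 2 and Receiver 3: z² cancels, leaving linear equations in x and y:
389.8 x − 339.0 y = -40309.63
118.6 x − 503.0 y = -20821.06
Solving: x ≈ -84.801, y ≈ 21.399 km (keep extra digits for the depth step; rounded: -84.8, 21.4).
Then from the Receiver 1 sphere: z² = 131.22² − (x + 63.8)² − (y − 147.5)² with x = -84.801, y = 21.399, so z ≈ 29.600 ≈ 29.6 km.
Check against Receiver 4 (with the unrounded solution): distance 82.00 ≈ 82.00 km. ✓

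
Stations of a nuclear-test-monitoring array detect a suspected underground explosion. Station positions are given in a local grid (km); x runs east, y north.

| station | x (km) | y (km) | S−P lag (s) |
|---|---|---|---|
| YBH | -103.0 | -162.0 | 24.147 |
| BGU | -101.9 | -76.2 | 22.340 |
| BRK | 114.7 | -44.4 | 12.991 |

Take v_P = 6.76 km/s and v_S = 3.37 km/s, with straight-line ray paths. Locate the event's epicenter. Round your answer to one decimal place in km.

x ≈ 46.5 km, y ≈ -98.9 km

Distance from S−P lag: d = Δt · v_P v_S / (v_P − v_S) = Δt · (6.76·3.37)/(6.76−3.37) ≈ 6.7201·Δt.
So d_YBH = 162.27, d_BGU = 150.13, d_BRK = 87.30 km.
Circle about each station: (x + 103.0)² + (y + 162.0)² = 162.27²; (x + 101.9)² + (y + 76.2)² = 150.13²; (x − 114.7)² + (y + 44.4)² = 87.30².
Subtracting pairs of circle equations eliminates x²+y² and gives linear equations (the radical axes):
2.2 x + 171.6 y = -16870.41
435.4 x + 235.2 y = -3015.29
Solving the 2×2 system: x ≈ 46.5, y ≈ -98.9 km.
Check against YBH (with the unrounded x, y): √((x + 103.0)²+(y + 162.0)²) = 162.27 ≈ 162.27 km. ✓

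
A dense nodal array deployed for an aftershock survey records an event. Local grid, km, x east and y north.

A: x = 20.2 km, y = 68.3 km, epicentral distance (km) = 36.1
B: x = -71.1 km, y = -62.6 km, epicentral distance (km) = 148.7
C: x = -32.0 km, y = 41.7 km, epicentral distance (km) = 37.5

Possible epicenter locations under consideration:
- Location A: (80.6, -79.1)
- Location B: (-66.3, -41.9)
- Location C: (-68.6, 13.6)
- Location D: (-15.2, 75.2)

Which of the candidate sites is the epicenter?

For each candidate, compare |candidate − station| to the reported distance:
Location A: residuals A 123.2, B 3.9, C 127.6 → max 127.6 km
Location B: residuals A 104.0, B 127.5, C 52.9 → max 127.5 km
Location C: residuals A 68.2, B 72.5, C 8.6 → max 72.5 km
Location D: residuals A 0.0, B 0.0, C 0.0 → max 0.0 km
Only Location D has all residuals ≈ 0.

Location D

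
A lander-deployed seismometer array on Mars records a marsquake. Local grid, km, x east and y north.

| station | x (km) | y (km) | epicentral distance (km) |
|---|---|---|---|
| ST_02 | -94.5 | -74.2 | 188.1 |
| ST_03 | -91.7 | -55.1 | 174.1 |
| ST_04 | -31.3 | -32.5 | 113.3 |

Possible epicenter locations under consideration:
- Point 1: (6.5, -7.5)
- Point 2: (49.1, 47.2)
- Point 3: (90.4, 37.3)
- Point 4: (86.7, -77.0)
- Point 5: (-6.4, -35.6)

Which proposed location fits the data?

Point 2

For each candidate, compare |candidate − station| to the reported distance:
Point 1: residuals ST_02 67.1, ST_03 65.0, ST_04 68.0 → max 68.0 km
Point 2: residuals ST_02 0.1, ST_03 0.1, ST_04 0.1 → max 0.1 km
Point 3: residuals ST_02 27.8, ST_03 30.1, ST_04 27.0 → max 30.1 km
Point 4: residuals ST_02 6.9, ST_03 5.6, ST_04 12.8 → max 12.8 km
Point 5: residuals ST_02 91.9, ST_03 86.6, ST_04 88.2 → max 91.9 km
Only Point 2 has all residuals ≈ 0.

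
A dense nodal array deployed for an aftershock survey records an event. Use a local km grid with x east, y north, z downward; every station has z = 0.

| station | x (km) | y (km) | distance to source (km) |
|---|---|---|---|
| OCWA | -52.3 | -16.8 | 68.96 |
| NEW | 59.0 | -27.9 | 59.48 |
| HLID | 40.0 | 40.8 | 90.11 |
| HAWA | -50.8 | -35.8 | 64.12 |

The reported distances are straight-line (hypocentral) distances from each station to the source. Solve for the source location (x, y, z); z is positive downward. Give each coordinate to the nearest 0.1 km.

Each station gives a sphere (x−x_i)² + (y−y_i)² + z² = d_i² (stations at z=0).
Subtracting the OCWA sphere from NEW and HLID: z² cancels, leaving linear equations in x and y:
222.6 x − 22.2 y = 2459.49
184.6 x + 115.2 y = -3117.22
Solving: x ≈ 7.200, y ≈ -38.596 km (keep extra digits for the depth step; rounded: 7.2, -38.6).
Then from the OCWA sphere: z² = 68.96² − (x + 52.3)² − (y + 16.8)² with x = 7.200, y = -38.596, so z ≈ 27.206 ≈ 27.2 km.

x ≈ 7.2 km, y ≈ -38.6 km, depth ≈ 27.2 km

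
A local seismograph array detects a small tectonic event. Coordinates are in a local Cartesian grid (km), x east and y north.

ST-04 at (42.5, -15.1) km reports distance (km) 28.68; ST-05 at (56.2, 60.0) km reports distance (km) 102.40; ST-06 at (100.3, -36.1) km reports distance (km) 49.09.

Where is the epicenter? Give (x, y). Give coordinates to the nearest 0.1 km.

Circle about each station: (x − 42.5)² + (y + 15.1)² = 28.68²; (x − 56.2)² + (y − 60.0)² = 102.40²; (x − 100.3)² + (y + 36.1)² = 49.09².
Subtracting the ST-04 equation from the ST-05 and ST-06 equations removes the quadratic terms:
27.4 x + 150.2 y = -4939.04
115.6 x − 42.0 y = 7741.75
Solving the 2×2 system: x ≈ 51.6, y ≈ -42.3 km.
Check against ST-04 (with the unrounded x, y): √((x − 42.5)²+(y + 15.1)²) = 28.68 ≈ 28.68 km. ✓

(51.6, -42.3)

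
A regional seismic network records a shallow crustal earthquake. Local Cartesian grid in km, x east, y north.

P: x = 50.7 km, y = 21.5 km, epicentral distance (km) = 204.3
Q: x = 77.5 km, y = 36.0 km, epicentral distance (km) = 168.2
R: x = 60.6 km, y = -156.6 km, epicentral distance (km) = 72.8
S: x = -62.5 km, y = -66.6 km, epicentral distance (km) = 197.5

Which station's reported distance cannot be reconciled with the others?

P

Solve using three stations at a time. Using Q, R, S (subtract circle equations pairwise → linear system) gives (x, y) ≈ (126.2, -125.0).
Distances from that point to each station vs reported:
  P: calculated 164.8 vs reported 204.3 → residual 39.5 km
  Q: calculated 168.2 vs reported 168.2 → residual 0.0 km
  R: calculated 72.8 vs reported 72.8 → residual 0.0 km
  S: calculated 197.5 vs reported 197.5 → residual 0.0 km
Q, R, S are mutually consistent (residuals ≈ 0); P is off by 39.5 km.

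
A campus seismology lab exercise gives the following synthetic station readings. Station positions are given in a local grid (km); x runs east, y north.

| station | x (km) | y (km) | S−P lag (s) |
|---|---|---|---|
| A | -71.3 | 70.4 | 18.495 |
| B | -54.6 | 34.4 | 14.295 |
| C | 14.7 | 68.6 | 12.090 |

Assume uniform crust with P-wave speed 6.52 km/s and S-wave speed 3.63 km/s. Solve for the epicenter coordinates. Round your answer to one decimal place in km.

Distance from S−P lag: d = Δt · v_P v_S / (v_P − v_S) = Δt · (6.52·3.63)/(6.52−3.63) ≈ 8.1895·Δt.
So d_A = 151.46, d_B = 117.07, d_C = 99.01 km.
Circle about each station: (x + 71.3)² + (y − 70.4)² = 151.46²; (x + 54.6)² + (y − 34.4)² = 117.07²; (x − 14.7)² + (y − 68.6)² = 99.01².
Subtracting the A equation from the B and C equations removes the quadratic terms:
33.4 x − 72.0 y = 3359.42
172.0 x − 3.6 y = 8019.35
Solving the 2×2 system: x ≈ 46.1, y ≈ -25.3 km.
Check against A (with the unrounded x, y): √((x + 71.3)²+(y − 70.4)²) = 151.44 ≈ 151.46 km. ✓

46.1 km east, -25.3 km north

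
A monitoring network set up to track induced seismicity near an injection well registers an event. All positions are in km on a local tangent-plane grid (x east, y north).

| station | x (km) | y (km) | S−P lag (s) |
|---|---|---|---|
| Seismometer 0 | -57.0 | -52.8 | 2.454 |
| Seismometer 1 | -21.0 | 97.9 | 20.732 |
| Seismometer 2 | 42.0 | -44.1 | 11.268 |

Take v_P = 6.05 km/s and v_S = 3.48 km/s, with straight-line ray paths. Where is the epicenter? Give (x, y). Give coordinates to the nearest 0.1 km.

-46.6 km east, -70.0 km north

Distance from S−P lag: d = Δt · v_P v_S / (v_P − v_S) = Δt · (6.05·3.48)/(6.05−3.48) ≈ 8.1922·Δt.
So d_Seismometer 0 = 20.10, d_Seismometer 1 = 169.84, d_Seismometer 2 = 92.31 km.
Circle about each station: (x + 57.0)² + (y + 52.8)² = 20.10²; (x + 21.0)² + (y − 97.9)² = 169.84²; (x − 42.0)² + (y + 44.1)² = 92.31².
Subtracting the Seismometer 0 equation from the Seismometer 1 and Seismometer 2 equations removes the quadratic terms:
72.0 x + 301.4 y = -24453.05
198.0 x + 17.4 y = -10445.16
Solving the 2×2 system: x ≈ -46.6, y ≈ -70.0 km.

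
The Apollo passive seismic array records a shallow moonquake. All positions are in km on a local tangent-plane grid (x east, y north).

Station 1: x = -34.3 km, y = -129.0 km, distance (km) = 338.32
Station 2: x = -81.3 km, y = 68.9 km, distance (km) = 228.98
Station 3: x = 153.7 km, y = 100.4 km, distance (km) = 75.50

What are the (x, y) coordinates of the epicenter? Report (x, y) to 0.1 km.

x ≈ 124.2 km, y ≈ 169.9 km

Circle about each station: (x + 34.3)² + (y + 129.0)² = 338.32²; (x + 81.3)² + (y − 68.9)² = 228.98²; (x − 153.7)² + (y − 100.4)² = 75.50².
Subtracting the Station 1 equation from the Station 2 and Station 3 equations removes the quadratic terms:
-94.0 x + 395.8 y = 55567.99
376.0 x + 458.8 y = 124646.53
Solving the 2×2 system: x ≈ 124.2, y ≈ 169.9 km.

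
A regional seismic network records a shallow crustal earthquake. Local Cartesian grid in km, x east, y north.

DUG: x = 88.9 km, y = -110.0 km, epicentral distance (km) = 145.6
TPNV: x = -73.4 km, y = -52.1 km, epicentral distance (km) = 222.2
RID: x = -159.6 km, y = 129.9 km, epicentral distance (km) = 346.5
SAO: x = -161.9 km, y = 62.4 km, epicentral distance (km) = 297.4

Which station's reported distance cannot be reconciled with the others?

RID

Solve using three stations at a time. Using DUG, TPNV, SAO (subtract circle equations pairwise → linear system) gives (x, y) ≈ (133.7, 28.8).
Distances from that point to each station vs reported:
  DUG: calculated 145.9 vs reported 145.6 → residual 0.3 km
  TPNV: calculated 222.4 vs reported 222.2 → residual 0.2 km
  RID: calculated 310.3 vs reported 346.5 → residual 36.2 km
  SAO: calculated 297.5 vs reported 297.4 → residual 0.1 km
DUG, TPNV, SAO are mutually consistent (residuals ≈ 0); RID is off by 36.2 km.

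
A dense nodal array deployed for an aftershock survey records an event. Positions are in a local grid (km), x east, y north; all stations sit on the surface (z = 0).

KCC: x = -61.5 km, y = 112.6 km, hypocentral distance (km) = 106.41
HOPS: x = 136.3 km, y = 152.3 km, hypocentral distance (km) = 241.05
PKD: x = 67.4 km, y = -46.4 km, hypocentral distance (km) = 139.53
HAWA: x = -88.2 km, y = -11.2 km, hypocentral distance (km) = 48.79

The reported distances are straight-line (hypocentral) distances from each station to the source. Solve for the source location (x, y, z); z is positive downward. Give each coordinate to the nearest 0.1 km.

x ≈ -56.4 km, y ≈ 10.6 km, depth ≈ 29.9 km

Each station gives a sphere (x−x_i)² + (y−y_i)² + z² = d_i² (stations at z=0).
Subtracting the KCC sphere from HOPS and PKD: z² cancels, leaving linear equations in x and y:
395.6 x + 79.4 y = -21470.04
257.8 x − 318.0 y = -17910.82
Solving: x ≈ -56.400, y ≈ 10.601 km (keep extra digits for the depth step; rounded: -56.4, 10.6).
Then from the KCC sphere: z² = 106.41² − (x + 61.5)² − (y − 112.6)² with x = -56.400, y = 10.601, so z ≈ 29.888 ≈ 29.9 km.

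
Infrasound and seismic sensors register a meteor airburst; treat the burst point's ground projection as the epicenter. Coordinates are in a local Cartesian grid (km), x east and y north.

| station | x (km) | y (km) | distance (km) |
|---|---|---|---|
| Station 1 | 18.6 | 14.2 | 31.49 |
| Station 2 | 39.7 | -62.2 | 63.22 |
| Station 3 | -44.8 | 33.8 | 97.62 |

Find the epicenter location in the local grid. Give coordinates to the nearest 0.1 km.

47.0 km east, 0.6 km north

Circle about each station: (x − 18.6)² + (y − 14.2)² = 31.49²; (x − 39.7)² + (y + 62.2)² = 63.22²; (x + 44.8)² + (y − 33.8)² = 97.62².
Subtracting pairs of circle equations eliminates x²+y² and gives linear equations (the radical axes):
42.2 x − 152.8 y = 1892.18
-126.8 x + 39.2 y = -5936.16
Solving the 2×2 system: x ≈ 47.0, y ≈ 0.6 km.
Check against Station 1 (with the unrounded x, y): √((x − 18.6)²+(y − 14.2)²) = 31.49 ≈ 31.49 km. ✓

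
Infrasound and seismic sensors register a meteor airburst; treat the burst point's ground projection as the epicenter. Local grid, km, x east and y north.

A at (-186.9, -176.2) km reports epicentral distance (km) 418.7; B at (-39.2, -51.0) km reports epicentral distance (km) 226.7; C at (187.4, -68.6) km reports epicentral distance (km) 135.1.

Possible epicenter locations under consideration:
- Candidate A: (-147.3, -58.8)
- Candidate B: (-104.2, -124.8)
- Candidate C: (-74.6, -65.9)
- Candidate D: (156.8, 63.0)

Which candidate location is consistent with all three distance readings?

Candidate D

For each candidate, compare |candidate − station| to the reported distance:
Candidate A: residuals A 294.8, B 118.3, C 199.7 → max 294.8 km
Candidate B: residuals A 321.3, B 128.4, C 161.9 → max 321.3 km
Candidate C: residuals A 261.3, B 188.3, C 126.9 → max 261.3 km
Candidate D: residuals A 0.0, B 0.0, C 0.0 → max 0.0 km
Only Candidate D has all residuals ≈ 0.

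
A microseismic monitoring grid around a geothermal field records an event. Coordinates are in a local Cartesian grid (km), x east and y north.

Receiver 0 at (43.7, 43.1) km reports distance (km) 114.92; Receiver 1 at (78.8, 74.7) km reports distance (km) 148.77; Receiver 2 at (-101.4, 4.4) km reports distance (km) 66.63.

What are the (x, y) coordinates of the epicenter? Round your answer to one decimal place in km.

Circle about each station: (x − 43.7)² + (y − 43.1)² = 114.92²; (x − 78.8)² + (y − 74.7)² = 148.77²; (x + 101.4)² + (y − 4.4)² = 66.63².
Subtracting the Receiver 0 equation from the Receiver 1 and Receiver 2 equations removes the quadratic terms:
70.2 x + 63.2 y = -903.68
-290.2 x − 77.4 y = 15301.07
Solving the 2×2 system: x ≈ -69.5, y ≈ 62.9 km.

(-69.5, 62.9)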